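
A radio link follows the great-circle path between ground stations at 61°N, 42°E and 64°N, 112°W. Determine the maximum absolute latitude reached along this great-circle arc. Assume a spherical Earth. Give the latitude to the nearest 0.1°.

≈ 83.3°N

The great circle lies in the plane with unit normal n̂ = (p₁ × p₂)/|p₁ × p₂|.
Here n̂_z ≈ -0.116; the vertex latitude is φ_max = arccos|n̂_z| ≈ 83.3°.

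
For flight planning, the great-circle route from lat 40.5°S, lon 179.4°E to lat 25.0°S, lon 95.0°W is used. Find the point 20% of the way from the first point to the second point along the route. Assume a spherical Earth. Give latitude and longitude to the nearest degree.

Convert each endpoint to a unit vector on the sphere (x = cos φ cos λ, y = cos φ sin λ, z = sin φ).
The central angle between the endpoints is δ = arccos(p₁·p₂) ≈ 1.237 rad (70.9°).
Interpolate at f = 0.20 with slerp weights a = sin((1−f)δ)/sin δ ≈ 0.885, b = sin(fδ)/sin δ ≈ 0.259.
p = a·p₁ + b·p₂ ≈ (-0.693, -0.227, -0.684); φ = arcsin(p_z) ≈ -43.17°, λ = atan2(p_y, p_x) ≈ -161.87°.

≈ lat 43°S, lon 162°W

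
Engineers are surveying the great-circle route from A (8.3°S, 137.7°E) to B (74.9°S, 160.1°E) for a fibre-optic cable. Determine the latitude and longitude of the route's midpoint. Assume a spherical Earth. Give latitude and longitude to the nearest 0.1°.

From cos δ = sin φ₁ sin φ₂ + cos φ₁ cos φ₂ cos Δλ, the central angle is δ ≈ 1.183 rad (67.8°).
Interpolate at f = 1/2 with slerp weights a = sin((1−f)δ)/sin δ ≈ 0.602, b = sin(fδ)/sin δ ≈ 0.602.
p = a·p₁ + b·p₂ ≈ (-0.588, 0.455, -0.669); φ = arcsin(p_z) ≈ -41.96°, λ = atan2(p_y, p_x) ≈ 142.31°.

≈ (42.0°S, 142.3°E)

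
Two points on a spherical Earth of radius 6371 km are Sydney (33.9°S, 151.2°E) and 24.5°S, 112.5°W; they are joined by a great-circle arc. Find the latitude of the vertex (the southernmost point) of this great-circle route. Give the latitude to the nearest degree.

The great circle lies in the plane with unit normal n̂ = (p₁ × p₂)/|p₁ × p₂|.
Here n̂_z ≈ +0.759; the vertex latitude is φ_max = arccos|n̂_z| ≈ 40.6°.

≈ 41°S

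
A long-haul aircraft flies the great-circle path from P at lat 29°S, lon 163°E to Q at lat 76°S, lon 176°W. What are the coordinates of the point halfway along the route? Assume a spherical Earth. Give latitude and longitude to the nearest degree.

Write both endpoints as unit vectors p₁, p₂ with components (cos φ cos λ, cos φ sin λ, sin φ).
The central angle between the endpoints is δ = arccos(p₁·p₂) ≈ 0.839 rad (48.1°).
Interpolate at f = 1/2 with slerp weights a = sin((1−f)δ)/sin δ ≈ 0.548, b = sin(fδ)/sin δ ≈ 0.548.
p = a·p₁ + b·p₂ ≈ (-0.590, 0.131, -0.797); φ = arcsin(p_z) ≈ -52.82°, λ = atan2(p_y, p_x) ≈ 167.50°.

≈ lat 53°S, lon 168°E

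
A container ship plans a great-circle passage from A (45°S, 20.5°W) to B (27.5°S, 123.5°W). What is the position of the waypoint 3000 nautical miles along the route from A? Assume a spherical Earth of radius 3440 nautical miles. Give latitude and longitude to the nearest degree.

≈ (45°S, 94°W)

The haversine formula gives a central angle δ ≈ 1.384 rad (79.3°) between the endpoints. The total great-circle distance is δ·R ≈ 1.384 × 3440 ≈ 4762 nmi, so the target fraction is f = 3000/4762 ≈ 0.630.
Interpolate at f ≈ 0.630 with slerp weights a = sin((1−f)δ)/sin δ ≈ 0.499, b = sin(fδ)/sin δ ≈ 0.779.
p = a·p₁ + b·p₂ ≈ (-0.051, -0.700, -0.712); φ = arcsin(p_z) ≈ -45.44°, λ = atan2(p_y, p_x) ≈ -94.18°.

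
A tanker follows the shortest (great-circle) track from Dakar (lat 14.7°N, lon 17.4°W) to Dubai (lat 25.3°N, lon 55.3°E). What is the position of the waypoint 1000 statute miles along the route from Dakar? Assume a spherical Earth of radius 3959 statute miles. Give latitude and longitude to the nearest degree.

≈ lat 20°N, lon 3°W

From cos δ = sin φ₁ sin φ₂ + cos φ₁ cos φ₂ cos Δλ, the central angle is δ ≈ 1.193 rad (68.4°). The total great-circle distance is δ·R ≈ 1.193 × 3959 ≈ 4725 mi, so the target fraction is f = 1000/4725 ≈ 0.212.
Interpolate at f ≈ 0.212 with slerp weights a = sin((1−f)δ)/sin δ ≈ 0.869, b = sin(fδ)/sin δ ≈ 0.269.
p = a·p₁ + b·p₂ ≈ (0.941, -0.052, 0.335); φ = arcsin(p_z) ≈ 19.60°, λ = atan2(p_y, p_x) ≈ -3.14°.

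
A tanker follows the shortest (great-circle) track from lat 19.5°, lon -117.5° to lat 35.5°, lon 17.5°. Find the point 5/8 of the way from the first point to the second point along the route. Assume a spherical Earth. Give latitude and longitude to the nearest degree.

≈ lat 54°, lon -37°

Write both endpoints as unit vectors p₁, p₂ with components (cos φ cos λ, cos φ sin λ, sin φ).
The central angle between the endpoints is δ = arccos(p₁·p₂) ≈ 1.927 rad (110.4°).
Interpolate at f = 5/8 with slerp weights a = sin((1−f)δ)/sin δ ≈ 0.706, b = sin(fδ)/sin δ ≈ 0.996.
p = a·p₁ + b·p₂ ≈ (0.466, -0.346, 0.814); φ = arcsin(p_z) ≈ 54.50°, λ = atan2(p_y, p_x) ≈ -36.59°.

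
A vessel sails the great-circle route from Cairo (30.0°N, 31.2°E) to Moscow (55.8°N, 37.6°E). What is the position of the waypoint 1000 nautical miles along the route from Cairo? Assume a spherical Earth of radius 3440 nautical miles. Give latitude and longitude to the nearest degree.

From cos δ = sin φ₁ sin φ₂ + cos φ₁ cos φ₂ cos Δλ, the central angle is δ ≈ 0.457 rad (26.2°). The total great-circle distance is δ·R ≈ 0.457 × 3440 ≈ 1573 nmi, so the target fraction is f = 1000/1573 ≈ 0.636.
Interpolate at f ≈ 0.636 with slerp weights a = sin((1−f)δ)/sin δ ≈ 0.375, b = sin(fδ)/sin δ ≈ 0.649.
p = a·p₁ + b·p₂ ≈ (0.567, 0.391, 0.725); φ = arcsin(p_z) ≈ 46.45°, λ = atan2(p_y, p_x) ≈ 34.58°.

≈ 46°N, 35°E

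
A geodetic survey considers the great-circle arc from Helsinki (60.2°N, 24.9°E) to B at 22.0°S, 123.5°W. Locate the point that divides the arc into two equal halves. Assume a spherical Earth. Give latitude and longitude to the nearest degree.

≈ 41°N, 96°W

The haversine formula gives a central angle δ ≈ 2.371 rad (135.9°) between the endpoints.
Interpolate at f = 1/2 with slerp weights a = sin((1−f)δ)/sin δ ≈ 1.330, b = sin(fδ)/sin δ ≈ 1.330.
p = a·p₁ + b·p₂ ≈ (-0.081, -0.750, 0.656); φ = arcsin(p_z) ≈ 41.01°, λ = atan2(p_y, p_x) ≈ -96.17°.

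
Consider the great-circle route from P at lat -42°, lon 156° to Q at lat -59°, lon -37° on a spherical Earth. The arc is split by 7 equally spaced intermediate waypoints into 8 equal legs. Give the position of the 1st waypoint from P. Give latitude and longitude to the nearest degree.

Write both endpoints as unit vectors p₁, p₂ with components (cos φ cos λ, cos φ sin λ, sin φ).
The central angle between the endpoints is δ = arccos(p₁·p₂) ≈ 1.369 rad (78.4°).
Interpolate at f = 1/8 with slerp weights a = sin((1−f)δ)/sin δ ≈ 0.951, b = sin(fδ)/sin δ ≈ 0.174.
p = a·p₁ + b·p₂ ≈ (-0.574, 0.233, -0.785); φ = arcsin(p_z) ≈ -51.72°, λ = atan2(p_y, p_x) ≈ 157.86°.

≈ lat -52°, lon 158°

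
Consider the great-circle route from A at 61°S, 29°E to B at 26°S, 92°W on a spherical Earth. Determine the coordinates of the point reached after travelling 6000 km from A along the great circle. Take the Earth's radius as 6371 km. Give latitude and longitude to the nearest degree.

The haversine formula gives a central angle δ ≈ 1.411 rad (80.9°) between the endpoints. The total great-circle distance is δ·R ≈ 1.411 × 6371 ≈ 8990 km, so the target fraction is f = 6000/8990 ≈ 0.667.
Interpolate at f ≈ 0.667 with slerp weights a = sin((1−f)δ)/sin δ ≈ 0.458, b = sin(fδ)/sin δ ≈ 0.819.
p = a·p₁ + b·p₂ ≈ (0.169, -0.628, -0.760); φ = arcsin(p_z) ≈ -49.44°, λ = atan2(p_y, p_x) ≈ -74.97°.

≈ 49°S, 75°W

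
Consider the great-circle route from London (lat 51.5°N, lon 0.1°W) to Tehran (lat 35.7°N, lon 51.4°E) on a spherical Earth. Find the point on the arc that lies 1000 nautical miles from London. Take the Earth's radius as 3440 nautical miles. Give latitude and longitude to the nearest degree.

Write both endpoints as unit vectors p₁, p₂ with components (cos φ cos λ, cos φ sin λ, sin φ).
The central angle between the endpoints is δ = arccos(p₁·p₂) ≈ 0.690 rad (39.5°). The total great-circle distance is δ·R ≈ 0.690 × 3440 ≈ 2373 nmi, so the target fraction is f = 1000/2373 ≈ 0.421.
Interpolate at f ≈ 0.421 with slerp weights a = sin((1−f)δ)/sin δ ≈ 0.611, b = sin(fδ)/sin δ ≈ 0.450.
p = a·p₁ + b·p₂ ≈ (0.608, 0.285, 0.741); φ = arcsin(p_z) ≈ 47.79°, λ = atan2(p_y, p_x) ≈ 25.12°.

≈ lat 48°N, lon 25°E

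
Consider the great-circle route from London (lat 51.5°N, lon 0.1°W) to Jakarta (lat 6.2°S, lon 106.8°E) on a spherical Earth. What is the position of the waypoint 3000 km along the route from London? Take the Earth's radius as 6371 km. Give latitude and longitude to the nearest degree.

≈ lat 48°N, lon 42°E

Convert each endpoint to a unit vector on the sphere (x = cos φ cos λ, y = cos φ sin λ, z = sin φ).
The central angle between the endpoints is δ = arccos(p₁·p₂) ≈ 1.838 rad (105.3°). The total great-circle distance is δ·R ≈ 1.838 × 6371 ≈ 11712 km, so the target fraction is f = 3000/11712 ≈ 0.256.
Interpolate at f ≈ 0.256 with slerp weights a = sin((1−f)δ)/sin δ ≈ 1.016, b = sin(fδ)/sin δ ≈ 0.470.
p = a·p₁ + b·p₂ ≈ (0.497, 0.447, 0.744); φ = arcsin(p_z) ≈ 48.07°, λ = atan2(p_y, p_x) ≈ 41.94°.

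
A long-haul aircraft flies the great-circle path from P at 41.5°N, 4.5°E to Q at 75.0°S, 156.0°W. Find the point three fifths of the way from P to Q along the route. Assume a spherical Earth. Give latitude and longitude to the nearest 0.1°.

≈ 45.0°S, 7.9°W

From cos δ = sin φ₁ sin φ₂ + cos φ₁ cos φ₂ cos Δλ, the central angle is δ ≈ 2.537 rad (145.4°).
Interpolate at f = 3/5 with slerp weights a = sin((1−f)δ)/sin δ ≈ 1.494, b = sin(fδ)/sin δ ≈ 1.757.
p = a·p₁ + b·p₂ ≈ (0.700, -0.097, -0.707); φ = arcsin(p_z) ≈ -45.01°, λ = atan2(p_y, p_x) ≈ -7.90°.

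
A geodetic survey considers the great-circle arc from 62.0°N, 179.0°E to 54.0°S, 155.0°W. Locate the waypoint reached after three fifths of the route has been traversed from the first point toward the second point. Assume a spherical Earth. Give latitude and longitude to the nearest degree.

Write both endpoints as unit vectors p₁, p₂ with components (cos φ cos λ, cos φ sin λ, sin φ).
The central angle between the endpoints is δ = arccos(p₁·p₂) ≈ 2.056 rad (117.8°).
Interpolate at f = 3/5 with slerp weights a = sin((1−f)δ)/sin δ ≈ 0.828, b = sin(fδ)/sin δ ≈ 1.067.
p = a·p₁ + b·p₂ ≈ (-0.957, -0.258, -0.132); φ = arcsin(p_z) ≈ -7.56°, λ = atan2(p_y, p_x) ≈ -164.90°.

≈ 8°S, 165°W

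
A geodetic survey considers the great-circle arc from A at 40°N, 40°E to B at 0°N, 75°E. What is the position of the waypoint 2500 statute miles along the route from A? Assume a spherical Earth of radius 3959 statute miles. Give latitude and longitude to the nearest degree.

From cos δ = sin φ₁ sin φ₂ + cos φ₁ cos φ₂ cos Δλ, the central angle is δ ≈ 0.892 rad (51.1°). The total great-circle distance is δ·R ≈ 0.892 × 3959 ≈ 3533 mi, so the target fraction is f = 2500/3533 ≈ 0.708.
Interpolate at f ≈ 0.708 with slerp weights a = sin((1−f)δ)/sin δ ≈ 0.331, b = sin(fδ)/sin δ ≈ 0.758.
p = a·p₁ + b·p₂ ≈ (0.391, 0.896, 0.213); φ = arcsin(p_z) ≈ 12.30°, λ = atan2(p_y, p_x) ≈ 66.43°.

≈ 12°N, 66°E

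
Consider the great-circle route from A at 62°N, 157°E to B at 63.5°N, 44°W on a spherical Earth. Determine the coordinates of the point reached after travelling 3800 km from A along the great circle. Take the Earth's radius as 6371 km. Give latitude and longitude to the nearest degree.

Write both endpoints as unit vectors p₁, p₂ with components (cos φ cos λ, cos φ sin λ, sin φ).
The central angle between the endpoints is δ = arccos(p₁·p₂) ≈ 0.934 rad (53.5°). The total great-circle distance is δ·R ≈ 0.934 × 6371 ≈ 5951 km, so the target fraction is f = 3800/5951 ≈ 0.639.
Interpolate at f ≈ 0.639 with slerp weights a = sin((1−f)δ)/sin δ ≈ 0.412, b = sin(fδ)/sin δ ≈ 0.699.
p = a·p₁ + b·p₂ ≈ (0.046, -0.141, 0.989); φ = arcsin(p_z) ≈ 81.47°, λ = atan2(p_y, p_x) ≈ -71.84°.

≈ 81°N, 72°W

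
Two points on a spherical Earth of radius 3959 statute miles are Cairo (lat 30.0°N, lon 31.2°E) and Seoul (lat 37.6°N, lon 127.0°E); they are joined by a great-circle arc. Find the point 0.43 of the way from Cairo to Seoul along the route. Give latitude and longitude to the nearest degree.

≈ lat 44°N, lon 69°E

From cos δ = sin φ₁ sin φ₂ + cos φ₁ cos φ₂ cos Δλ, the central angle is δ ≈ 1.333 rad (76.4°).
Interpolate at f = 0.43 with slerp weights a = sin((1−f)δ)/sin δ ≈ 0.709, b = sin(fδ)/sin δ ≈ 0.558.
p = a·p₁ + b·p₂ ≈ (0.259, 0.671, 0.695); φ = arcsin(p_z) ≈ 44.01°, λ = atan2(p_y, p_x) ≈ 68.90°.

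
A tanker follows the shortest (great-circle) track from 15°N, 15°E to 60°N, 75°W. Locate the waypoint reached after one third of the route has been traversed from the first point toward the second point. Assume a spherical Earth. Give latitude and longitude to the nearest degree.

≈ 36°N, 1°W

Convert each endpoint to a unit vector on the sphere (x = cos φ cos λ, y = cos φ sin λ, z = sin φ).
The central angle between the endpoints is δ = arccos(p₁·p₂) ≈ 1.345 rad (77.0°).
Interpolate at f = 1/3 with slerp weights a = sin((1−f)δ)/sin δ ≈ 0.802, b = sin(fδ)/sin δ ≈ 0.445.
p = a·p₁ + b·p₂ ≈ (0.805, -0.014, 0.593); φ = arcsin(p_z) ≈ 36.34°, λ = atan2(p_y, p_x) ≈ -1.02°.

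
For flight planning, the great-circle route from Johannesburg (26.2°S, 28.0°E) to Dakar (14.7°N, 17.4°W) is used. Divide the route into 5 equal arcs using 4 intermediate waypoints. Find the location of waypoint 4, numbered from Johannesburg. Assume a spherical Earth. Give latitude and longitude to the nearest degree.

≈ (6°N, 9°W)

Convert each endpoint to a unit vector on the sphere (x = cos φ cos λ, y = cos φ sin λ, z = sin φ).
The central angle between the endpoints is δ = arccos(p₁·p₂) ≈ 1.050 rad (60.2°).
Interpolate at f = 4/5 with slerp weights a = sin((1−f)δ)/sin δ ≈ 0.240, b = sin(fδ)/sin δ ≈ 0.858.
p = a·p₁ + b·p₂ ≈ (0.983, -0.147, 0.112); φ = arcsin(p_z) ≈ 6.42°, λ = atan2(p_y, p_x) ≈ -8.51°.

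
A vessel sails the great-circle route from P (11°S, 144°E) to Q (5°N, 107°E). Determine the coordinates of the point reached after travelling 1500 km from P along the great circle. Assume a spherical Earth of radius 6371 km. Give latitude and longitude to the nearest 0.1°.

Convert each endpoint to a unit vector on the sphere (x = cos φ cos λ, y = cos φ sin λ, z = sin φ).
The central angle between the endpoints is δ = arccos(p₁·p₂) ≈ 0.701 rad (40.2°). The total great-circle distance is δ·R ≈ 0.701 × 6371 ≈ 4465 km, so the target fraction is f = 1500/4465 ≈ 0.336.
Interpolate at f ≈ 0.336 with slerp weights a = sin((1−f)δ)/sin δ ≈ 0.696, b = sin(fδ)/sin δ ≈ 0.362.
p = a·p₁ + b·p₂ ≈ (-0.658, 0.746, -0.101); φ = arcsin(p_z) ≈ -5.81°, λ = atan2(p_y, p_x) ≈ 131.41°.

≈ (5.8°S, 131.4°E)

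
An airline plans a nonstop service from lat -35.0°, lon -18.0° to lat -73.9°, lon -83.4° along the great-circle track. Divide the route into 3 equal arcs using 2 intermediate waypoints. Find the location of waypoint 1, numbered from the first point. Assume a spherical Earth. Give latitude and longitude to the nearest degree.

≈ lat -50°, lon -27°

Write both endpoints as unit vectors p₁, p₂ with components (cos φ cos λ, cos φ sin λ, sin φ).
The central angle between the endpoints is δ = arccos(p₁·p₂) ≈ 0.869 rad (49.8°).
Interpolate at f = 1/3 with slerp weights a = sin((1−f)δ)/sin δ ≈ 0.717, b = sin(fδ)/sin δ ≈ 0.374.
p = a·p₁ + b·p₂ ≈ (0.570, -0.284, -0.771); φ = arcsin(p_z) ≈ -50.40°, λ = atan2(p_y, p_x) ≈ -26.51°.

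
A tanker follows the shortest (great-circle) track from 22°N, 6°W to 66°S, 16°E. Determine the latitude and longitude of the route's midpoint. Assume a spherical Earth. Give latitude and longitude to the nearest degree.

≈ 22°S, 1°E

Convert each endpoint to a unit vector on the sphere (x = cos φ cos λ, y = cos φ sin λ, z = sin φ).
The central angle between the endpoints is δ = arccos(p₁·p₂) ≈ 1.563 rad (89.6°).
Interpolate at f = 1/2 with slerp weights a = sin((1−f)δ)/sin δ ≈ 0.704, b = sin(fδ)/sin δ ≈ 0.704.
p = a·p₁ + b·p₂ ≈ (0.925, 0.011, -0.380); φ = arcsin(p_z) ≈ -22.31°, λ = atan2(p_y, p_x) ≈ 0.66°.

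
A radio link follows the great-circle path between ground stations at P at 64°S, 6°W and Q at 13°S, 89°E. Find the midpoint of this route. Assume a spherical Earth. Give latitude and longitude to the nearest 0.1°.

Write both endpoints as unit vectors p₁, p₂ with components (cos φ cos λ, cos φ sin λ, sin φ).
The central angle between the endpoints is δ = arccos(p₁·p₂) ≈ 1.405 rad (80.5°).
Interpolate at f = 1/2 with slerp weights a = sin((1−f)δ)/sin δ ≈ 0.655, b = sin(fδ)/sin δ ≈ 0.655.
p = a·p₁ + b·p₂ ≈ (0.297, 0.608, -0.736); φ = arcsin(p_z) ≈ -47.41°, λ = atan2(p_y, p_x) ≈ 63.99°.

≈ 47.4°S, 64.0°E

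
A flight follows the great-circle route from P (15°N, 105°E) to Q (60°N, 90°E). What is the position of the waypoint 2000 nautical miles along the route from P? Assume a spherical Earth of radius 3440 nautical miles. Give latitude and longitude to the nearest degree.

Write both endpoints as unit vectors p₁, p₂ with components (cos φ cos λ, cos φ sin λ, sin φ).
The central angle between the endpoints is δ = arccos(p₁·p₂) ≈ 0.808 rad (46.3°). The total great-circle distance is δ·R ≈ 0.808 × 3440 ≈ 2781 nmi, so the target fraction is f = 2000/2781 ≈ 0.719.
Interpolate at f ≈ 0.719 with slerp weights a = sin((1−f)δ)/sin δ ≈ 0.311, b = sin(fδ)/sin δ ≈ 0.759.
p = a·p₁ + b·p₂ ≈ (-0.078, 0.670, 0.738); φ = arcsin(p_z) ≈ 47.58°, λ = atan2(p_y, p_x) ≈ 96.62°.

≈ (48°N, 97°E)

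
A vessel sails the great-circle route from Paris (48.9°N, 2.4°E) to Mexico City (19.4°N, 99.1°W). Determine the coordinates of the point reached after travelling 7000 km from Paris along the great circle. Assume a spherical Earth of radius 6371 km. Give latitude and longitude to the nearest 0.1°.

Write both endpoints as unit vectors p₁, p₂ with components (cos φ cos λ, cos φ sin λ, sin φ).
The central angle between the endpoints is δ = arccos(p₁·p₂) ≈ 1.444 rad (82.7°). The total great-circle distance is δ·R ≈ 1.444 × 6371 ≈ 9198 km, so the target fraction is f = 7000/9198 ≈ 0.761.
Interpolate at f ≈ 0.761 with slerp weights a = sin((1−f)δ)/sin δ ≈ 0.341, b = sin(fδ)/sin δ ≈ 0.898.
p = a·p₁ + b·p₂ ≈ (0.090, -0.827, 0.555); φ = arcsin(p_z) ≈ 33.72°, λ = atan2(p_y, p_x) ≈ -83.79°.

≈ (33.7°N, 83.8°W)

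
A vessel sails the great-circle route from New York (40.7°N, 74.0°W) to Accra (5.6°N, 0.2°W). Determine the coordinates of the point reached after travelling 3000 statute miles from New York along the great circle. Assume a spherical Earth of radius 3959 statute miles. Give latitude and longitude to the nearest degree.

The haversine formula gives a central angle δ ≈ 1.293 rad (74.1°) between the endpoints. The total great-circle distance is δ·R ≈ 1.293 × 3959 ≈ 5119 mi, so the target fraction is f = 3000/5119 ≈ 0.586.
Interpolate at f ≈ 0.586 with slerp weights a = sin((1−f)δ)/sin δ ≈ 0.530, b = sin(fδ)/sin δ ≈ 0.715.
p = a·p₁ + b·p₂ ≈ (0.822, -0.389, 0.416); φ = arcsin(p_z) ≈ 24.56°, λ = atan2(p_y, p_x) ≈ -25.33°.

≈ 25°N, 25°W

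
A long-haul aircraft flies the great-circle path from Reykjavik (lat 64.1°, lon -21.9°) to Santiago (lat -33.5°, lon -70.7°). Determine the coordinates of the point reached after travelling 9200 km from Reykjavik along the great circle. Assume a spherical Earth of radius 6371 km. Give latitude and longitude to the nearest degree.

Convert each endpoint to a unit vector on the sphere (x = cos φ cos λ, y = cos φ sin λ, z = sin φ).
The central angle between the endpoints is δ = arccos(p₁·p₂) ≈ 1.830 rad (104.9°). The total great-circle distance is δ·R ≈ 1.830 × 6371 ≈ 11661 km, so the target fraction is f = 9200/11661 ≈ 0.789.
Interpolate at f ≈ 0.789 with slerp weights a = sin((1−f)δ)/sin δ ≈ 0.390, b = sin(fδ)/sin δ ≈ 1.026.
p = a·p₁ + b·p₂ ≈ (0.441, -0.871, -0.216); φ = arcsin(p_z) ≈ -12.47°, λ = atan2(p_y, p_x) ≈ -63.16°.

≈ lat -12°, lon -63°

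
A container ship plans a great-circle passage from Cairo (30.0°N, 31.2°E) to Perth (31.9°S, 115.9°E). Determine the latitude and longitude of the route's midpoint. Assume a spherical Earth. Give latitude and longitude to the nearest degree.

≈ 1°S, 73°E

Convert each endpoint to a unit vector on the sphere (x = cos φ cos λ, y = cos φ sin λ, z = sin φ).
The central angle between the endpoints is δ = arccos(p₁·p₂) ≈ 1.768 rad (101.3°).
Interpolate at f = 1/2 with slerp weights a = sin((1−f)δ)/sin δ ≈ 0.789, b = sin(fδ)/sin δ ≈ 0.789.
p = a·p₁ + b·p₂ ≈ (0.292, 0.956, -0.022); φ = arcsin(p_z) ≈ -1.29°, λ = atan2(p_y, p_x) ≈ 73.03°.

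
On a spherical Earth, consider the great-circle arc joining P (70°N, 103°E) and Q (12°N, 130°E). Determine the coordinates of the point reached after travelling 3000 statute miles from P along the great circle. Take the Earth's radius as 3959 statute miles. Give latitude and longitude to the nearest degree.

Convert each endpoint to a unit vector on the sphere (x = cos φ cos λ, y = cos φ sin λ, z = sin φ).
The central angle between the endpoints is δ = arccos(p₁·p₂) ≈ 1.055 rad (60.4°). The total great-circle distance is δ·R ≈ 1.055 × 3959 ≈ 4176 mi, so the target fraction is f = 3000/4176 ≈ 0.718.
Interpolate at f ≈ 0.718 with slerp weights a = sin((1−f)δ)/sin δ ≈ 0.336, b = sin(fδ)/sin δ ≈ 0.790.
p = a·p₁ + b·p₂ ≈ (-0.523, 0.704, 0.480); φ = arcsin(p_z) ≈ 28.71°, λ = atan2(p_y, p_x) ≈ 126.59°.

≈ (29°N, 127°E)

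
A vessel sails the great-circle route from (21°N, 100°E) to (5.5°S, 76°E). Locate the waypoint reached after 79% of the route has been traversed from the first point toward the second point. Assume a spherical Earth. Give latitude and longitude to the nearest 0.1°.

Convert each endpoint to a unit vector on the sphere (x = cos φ cos λ, y = cos φ sin λ, z = sin φ).
The central angle between the endpoints is δ = arccos(p₁·p₂) ≈ 0.619 rad (35.5°).
Interpolate at f = 0.79 with slerp weights a = sin((1−f)δ)/sin δ ≈ 0.223, b = sin(fδ)/sin δ ≈ 0.810.
p = a·p₁ + b·p₂ ≈ (0.159, 0.987, 0.002); φ = arcsin(p_z) ≈ 0.14°, λ = atan2(p_y, p_x) ≈ 80.87°.

≈ (0.1°N, 80.9°E)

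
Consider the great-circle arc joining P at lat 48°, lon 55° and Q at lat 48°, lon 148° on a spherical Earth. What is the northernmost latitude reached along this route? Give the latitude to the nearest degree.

The great circle lies in the plane with unit normal n̂ = (p₁ × p₂)/|p₁ × p₂|.
Here n̂_z ≈ +0.527; the vertex latitude is φ_max = arccos|n̂_z| ≈ 58.2°.
Check via Clairaut: cos φ_max = |cos φ₁| · sin C = cos(48.0°)·sin(51.9°) ≈ 0.527, again giving ≈ 58.2°.

≈ 58°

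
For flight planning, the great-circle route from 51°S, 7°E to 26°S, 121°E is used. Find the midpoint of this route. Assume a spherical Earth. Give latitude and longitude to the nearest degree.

Write both endpoints as unit vectors p₁, p₂ with components (cos φ cos λ, cos φ sin λ, sin φ).
The central angle between the endpoints is δ = arccos(p₁·p₂) ≈ 1.460 rad (83.6°).
Interpolate at f = 1/2 with slerp weights a = sin((1−f)δ)/sin δ ≈ 0.671, b = sin(fδ)/sin δ ≈ 0.671.
p = a·p₁ + b·p₂ ≈ (0.109, 0.568, -0.816); φ = arcsin(p_z) ≈ -54.64°, λ = atan2(p_y, p_x) ≈ 79.19°.

≈ 55°S, 79°E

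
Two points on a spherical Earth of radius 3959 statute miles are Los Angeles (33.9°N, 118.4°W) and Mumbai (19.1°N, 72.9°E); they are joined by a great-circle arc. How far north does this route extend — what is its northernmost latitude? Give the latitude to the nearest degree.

≈ 79°N

The great circle lies in the plane with unit normal n̂ = (p₁ × p₂)/|p₁ × p₂|.
Here n̂_z ≈ -0.190; the vertex latitude is φ_max = arccos|n̂_z| ≈ 79.1°.
Check via Clairaut: cos φ_max = |cos φ₁| · sin C = cos(33.9°)·sin(13.2°) ≈ 0.190, again giving ≈ 79.1°.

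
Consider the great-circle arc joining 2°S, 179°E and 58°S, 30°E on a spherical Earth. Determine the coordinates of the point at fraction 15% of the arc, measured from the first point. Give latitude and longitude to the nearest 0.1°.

Write both endpoints as unit vectors p₁, p₂ with components (cos φ cos λ, cos φ sin λ, sin φ).
The central angle between the endpoints is δ = arccos(p₁·p₂) ≈ 2.009 rad (115.1°).
Interpolate at f = 0.15 with slerp weights a = sin((1−f)δ)/sin δ ≈ 1.094, b = sin(fδ)/sin δ ≈ 0.328.
p = a·p₁ + b·p₂ ≈ (-0.943, 0.106, -0.316); φ = arcsin(p_z) ≈ -18.43°, λ = atan2(p_y, p_x) ≈ 173.59°.

≈ 18.4°S, 173.6°E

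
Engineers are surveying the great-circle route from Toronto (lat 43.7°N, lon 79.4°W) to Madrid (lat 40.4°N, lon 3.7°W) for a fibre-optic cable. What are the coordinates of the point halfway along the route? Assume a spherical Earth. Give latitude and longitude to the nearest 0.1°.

The haversine formula gives a central angle δ ≈ 0.947 rad (54.3°) between the endpoints.
Interpolate at f = 1/2 with slerp weights a = sin((1−f)δ)/sin δ ≈ 0.562, b = sin(fδ)/sin δ ≈ 0.562.
p = a·p₁ + b·p₂ ≈ (0.502, -0.427, 0.752); φ = arcsin(p_z) ≈ 48.79°, λ = atan2(p_y, p_x) ≈ -40.39°.

≈ lat 48.8°N, lon 40.4°W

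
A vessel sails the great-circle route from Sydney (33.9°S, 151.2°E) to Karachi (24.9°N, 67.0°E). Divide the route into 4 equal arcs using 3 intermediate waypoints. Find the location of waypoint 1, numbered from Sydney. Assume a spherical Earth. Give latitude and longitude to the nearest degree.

≈ (21°S, 127°E)

Convert each endpoint to a unit vector on the sphere (x = cos φ cos λ, y = cos φ sin λ, z = sin φ).
The central angle between the endpoints is δ = arccos(p₁·p₂) ≈ 1.730 rad (99.1°).
Interpolate at f = 1/4 with slerp weights a = sin((1−f)δ)/sin δ ≈ 0.975, b = sin(fδ)/sin δ ≈ 0.425.
p = a·p₁ + b·p₂ ≈ (-0.559, 0.744, -0.365); φ = arcsin(p_z) ≈ -21.42°, λ = atan2(p_y, p_x) ≈ 126.90°.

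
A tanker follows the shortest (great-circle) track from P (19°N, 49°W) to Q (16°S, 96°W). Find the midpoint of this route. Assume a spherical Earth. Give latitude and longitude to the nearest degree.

The haversine formula gives a central angle δ ≈ 1.012 rad (58.0°) between the endpoints.
Interpolate at f = 1/2 with slerp weights a = sin((1−f)δ)/sin δ ≈ 0.572, b = sin(fδ)/sin δ ≈ 0.572.
p = a·p₁ + b·p₂ ≈ (0.297, -0.954, 0.029); φ = arcsin(p_z) ≈ 1.64°, λ = atan2(p_y, p_x) ≈ -72.71°.

≈ (2°N, 73°W)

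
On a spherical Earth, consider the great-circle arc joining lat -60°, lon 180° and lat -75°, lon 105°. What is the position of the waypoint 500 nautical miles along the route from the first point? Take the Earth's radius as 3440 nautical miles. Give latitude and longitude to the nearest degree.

≈ lat -67°, lon 169°

From cos δ = sin φ₁ sin φ₂ + cos φ₁ cos φ₂ cos Δλ, the central angle is δ ≈ 0.516 rad (29.5°). The total great-circle distance is δ·R ≈ 0.516 × 3440 ≈ 1774 nmi, so the target fraction is f = 500/1774 ≈ 0.282.
Interpolate at f ≈ 0.282 with slerp weights a = sin((1−f)δ)/sin δ ≈ 0.734, b = sin(fδ)/sin δ ≈ 0.294.
p = a·p₁ + b·p₂ ≈ (-0.387, 0.073, -0.919); φ = arcsin(p_z) ≈ -66.83°, λ = atan2(p_y, p_x) ≈ 169.24°.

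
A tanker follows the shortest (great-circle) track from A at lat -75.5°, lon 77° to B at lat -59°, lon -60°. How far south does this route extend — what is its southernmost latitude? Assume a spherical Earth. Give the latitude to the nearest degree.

≈ -83°

The great circle lies in the plane with unit normal n̂ = (p₁ × p₂)/|p₁ × p₂|.
Here n̂_z ≈ -0.130; the vertex latitude is φ_max = arccos|n̂_z| ≈ 82.5°.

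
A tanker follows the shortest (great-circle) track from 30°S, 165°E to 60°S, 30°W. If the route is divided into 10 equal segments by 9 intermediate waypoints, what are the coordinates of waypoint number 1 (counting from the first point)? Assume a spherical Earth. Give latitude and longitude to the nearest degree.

≈ 39°S, 166°E

Convert each endpoint to a unit vector on the sphere (x = cos φ cos λ, y = cos φ sin λ, z = sin φ).
The central angle between the endpoints is δ = arccos(p₁·p₂) ≈ 1.556 rad (89.2°).
Interpolate at f = 1/10 with slerp weights a = sin((1−f)δ)/sin δ ≈ 0.986, b = sin(fδ)/sin δ ≈ 0.155.
p = a·p₁ + b·p₂ ≈ (-0.757, 0.182, -0.627); φ = arcsin(p_z) ≈ -38.83°, λ = atan2(p_y, p_x) ≈ 166.48°.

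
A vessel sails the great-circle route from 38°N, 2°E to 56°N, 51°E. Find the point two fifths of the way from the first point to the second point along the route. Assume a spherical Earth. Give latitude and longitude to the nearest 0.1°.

From cos δ = sin φ₁ sin φ₂ + cos φ₁ cos φ₂ cos Δλ, the central angle is δ ≈ 0.644 rad (36.9°).
Interpolate at f = 2/5 with slerp weights a = sin((1−f)δ)/sin δ ≈ 0.628, b = sin(fδ)/sin δ ≈ 0.424.
p = a·p₁ + b·p₂ ≈ (0.644, 0.202, 0.738); φ = arcsin(p_z) ≈ 47.58°, λ = atan2(p_y, p_x) ≈ 17.40°.

≈ 47.6°N, 17.4°E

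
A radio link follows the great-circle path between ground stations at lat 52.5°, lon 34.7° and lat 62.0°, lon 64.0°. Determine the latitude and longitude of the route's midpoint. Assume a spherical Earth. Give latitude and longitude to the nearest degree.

≈ lat 58°, lon 47°

Convert each endpoint to a unit vector on the sphere (x = cos φ cos λ, y = cos φ sin λ, z = sin φ).
The central angle between the endpoints is δ = arccos(p₁·p₂) ≈ 0.318 rad (18.2°).
Interpolate at f = 1/2 with slerp weights a = sin((1−f)δ)/sin δ ≈ 0.506, b = sin(fδ)/sin δ ≈ 0.506.
p = a·p₁ + b·p₂ ≈ (0.358, 0.389, 0.849); φ = arcsin(p_z) ≈ 58.09°, λ = atan2(p_y, p_x) ≈ 47.42°.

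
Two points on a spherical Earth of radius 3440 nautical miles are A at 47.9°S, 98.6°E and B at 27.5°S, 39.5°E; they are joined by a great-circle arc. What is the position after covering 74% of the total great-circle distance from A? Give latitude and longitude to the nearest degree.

The haversine formula gives a central angle δ ≈ 0.866 rad (49.6°) between the endpoints.
Interpolate at f = 0.74 with slerp weights a = sin((1−f)δ)/sin δ ≈ 0.293, b = sin(fδ)/sin δ ≈ 0.785.
p = a·p₁ + b·p₂ ≈ (0.508, 0.637, -0.580); φ = arcsin(p_z) ≈ -35.44°, λ = atan2(p_y, p_x) ≈ 51.44°.

≈ 35°S, 51°E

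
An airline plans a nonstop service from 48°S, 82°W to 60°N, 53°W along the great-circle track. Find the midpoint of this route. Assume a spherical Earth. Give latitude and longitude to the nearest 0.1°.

From cos δ = sin φ₁ sin φ₂ + cos φ₁ cos φ₂ cos Δλ, the central angle is δ ≈ 1.929 rad (110.5°).
Interpolate at f = 1/2 with slerp weights a = sin((1−f)δ)/sin δ ≈ 0.878, b = sin(fδ)/sin δ ≈ 0.878.
p = a·p₁ + b·p₂ ≈ (0.346, -0.932, 0.108); φ = arcsin(p_z) ≈ 6.19°, λ = atan2(p_y, p_x) ≈ -69.64°.

≈ 6.2°N, 69.6°W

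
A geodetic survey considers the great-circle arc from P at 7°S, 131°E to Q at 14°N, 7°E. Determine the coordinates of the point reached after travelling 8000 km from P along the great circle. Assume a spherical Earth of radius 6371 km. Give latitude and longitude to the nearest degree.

From cos δ = sin φ₁ sin φ₂ + cos φ₁ cos φ₂ cos Δλ, the central angle is δ ≈ 2.175 rad (124.6°). The total great-circle distance is δ·R ≈ 2.175 × 6371 ≈ 13856 km, so the target fraction is f = 8000/13856 ≈ 0.577.
Interpolate at f ≈ 0.577 with slerp weights a = sin((1−f)δ)/sin δ ≈ 0.966, b = sin(fδ)/sin δ ≈ 1.155.
p = a·p₁ + b·p₂ ≈ (0.483, 0.860, 0.162); φ = arcsin(p_z) ≈ 9.31°, λ = atan2(p_y, p_x) ≈ 60.67°.

≈ 9°N, 61°E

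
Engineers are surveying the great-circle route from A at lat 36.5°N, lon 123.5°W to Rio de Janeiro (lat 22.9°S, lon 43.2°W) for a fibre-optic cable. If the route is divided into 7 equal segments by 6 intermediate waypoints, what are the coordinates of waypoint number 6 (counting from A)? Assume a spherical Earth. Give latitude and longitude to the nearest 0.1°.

Write both endpoints as unit vectors p₁, p₂ with components (cos φ cos λ, cos φ sin λ, sin φ).
The central angle between the endpoints is δ = arccos(p₁·p₂) ≈ 1.678 rad (96.1°).
Interpolate at f = 6/7 with slerp weights a = sin((1−f)δ)/sin δ ≈ 0.239, b = sin(fδ)/sin δ ≈ 0.997.
p = a·p₁ + b·p₂ ≈ (0.563, -0.789, -0.246); φ = arcsin(p_z) ≈ -14.24°, λ = atan2(p_y, p_x) ≈ -54.45°.

≈ lat 14.2°S, lon 54.5°W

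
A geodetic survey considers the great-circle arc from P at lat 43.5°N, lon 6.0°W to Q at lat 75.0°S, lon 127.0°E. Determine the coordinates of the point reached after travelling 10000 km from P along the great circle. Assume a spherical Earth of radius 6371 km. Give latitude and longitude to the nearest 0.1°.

Write both endpoints as unit vectors p₁, p₂ with components (cos φ cos λ, cos φ sin λ, sin φ).
The central angle between the endpoints is δ = arccos(p₁·p₂) ≈ 2.486 rad (142.5°). The total great-circle distance is δ·R ≈ 2.486 × 6371 ≈ 15841 km, so the target fraction is f = 10000/15841 ≈ 0.631.
Interpolate at f ≈ 0.631 with slerp weights a = sin((1−f)δ)/sin δ ≈ 1.303, b = sin(fδ)/sin δ ≈ 1.641.
p = a·p₁ + b·p₂ ≈ (0.684, 0.240, -0.689); φ = arcsin(p_z) ≈ -43.52°, λ = atan2(p_y, p_x) ≈ 19.37°.

≈ lat 43.5°S, lon 19.4°E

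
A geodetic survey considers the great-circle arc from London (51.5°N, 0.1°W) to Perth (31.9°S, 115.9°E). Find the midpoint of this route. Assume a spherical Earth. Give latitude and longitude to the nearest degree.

Convert each endpoint to a unit vector on the sphere (x = cos φ cos λ, y = cos φ sin λ, z = sin φ).
The central angle between the endpoints is δ = arccos(p₁·p₂) ≈ 2.272 rad (130.2°).
Interpolate at f = 1/2 with slerp weights a = sin((1−f)δ)/sin δ ≈ 1.187, b = sin(fδ)/sin δ ≈ 1.187.
p = a·p₁ + b·p₂ ≈ (0.299, 0.905, 0.302); φ = arcsin(p_z) ≈ 17.56°, λ = atan2(p_y, p_x) ≈ 71.74°.

≈ 18°N, 72°E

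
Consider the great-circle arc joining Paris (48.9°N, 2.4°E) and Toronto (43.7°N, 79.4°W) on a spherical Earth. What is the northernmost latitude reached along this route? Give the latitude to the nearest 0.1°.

The great circle lies in the plane with unit normal n̂ = (p₁ × p₂)/|p₁ × p₂|.
Here n̂_z ≈ -0.582; the vertex latitude is φ_max = arccos|n̂_z| ≈ 54.4°.
Check via Clairaut: cos φ_max = |cos φ₁| · sin C = cos(48.9°)·sin(62.3°) ≈ 0.582, again giving ≈ 54.4°.

≈ 54.4°N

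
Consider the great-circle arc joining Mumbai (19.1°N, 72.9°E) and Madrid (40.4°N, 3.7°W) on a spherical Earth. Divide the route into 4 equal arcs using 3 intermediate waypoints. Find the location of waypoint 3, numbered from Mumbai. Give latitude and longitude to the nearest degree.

≈ (40°N, 19°E)

Convert each endpoint to a unit vector on the sphere (x = cos φ cos λ, y = cos φ sin λ, z = sin φ).
The central angle between the endpoints is δ = arccos(p₁·p₂) ≈ 1.182 rad (67.7°).
Interpolate at f = 3/4 with slerp weights a = sin((1−f)δ)/sin δ ≈ 0.315, b = sin(fδ)/sin δ ≈ 0.837.
p = a·p₁ + b·p₂ ≈ (0.724, 0.243, 0.646); φ = arcsin(p_z) ≈ 40.22°, λ = atan2(p_y, p_x) ≈ 18.57°.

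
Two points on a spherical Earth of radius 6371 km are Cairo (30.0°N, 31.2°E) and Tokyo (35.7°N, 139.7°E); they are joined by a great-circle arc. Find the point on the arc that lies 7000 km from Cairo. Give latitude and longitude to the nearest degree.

≈ (46°N, 112°E)

Convert each endpoint to a unit vector on the sphere (x = cos φ cos λ, y = cos φ sin λ, z = sin φ).
The central angle between the endpoints is δ = arccos(p₁·p₂) ≈ 1.502 rad (86.1°). The total great-circle distance is δ·R ≈ 1.502 × 6371 ≈ 9570 km, so the target fraction is f = 7000/9570 ≈ 0.731.
Interpolate at f ≈ 0.731 with slerp weights a = sin((1−f)δ)/sin δ ≈ 0.393, b = sin(fδ)/sin δ ≈ 0.893.
p = a·p₁ + b·p₂ ≈ (-0.261, 0.645, 0.718); φ = arcsin(p_z) ≈ 45.86°, λ = atan2(p_y, p_x) ≈ 112.05°.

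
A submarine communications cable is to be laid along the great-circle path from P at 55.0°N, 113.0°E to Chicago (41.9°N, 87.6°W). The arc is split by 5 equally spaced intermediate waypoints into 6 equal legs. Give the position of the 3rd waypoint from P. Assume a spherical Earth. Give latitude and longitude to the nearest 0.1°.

≈ 79.0°N, 131.8°W

Write both endpoints as unit vectors p₁, p₂ with components (cos φ cos λ, cos φ sin λ, sin φ).
The central angle between the endpoints is δ = arccos(p₁·p₂) ≈ 1.423 rad (81.5°).
Interpolate at f = 3/6 with slerp weights a = sin((1−f)δ)/sin δ ≈ 0.660, b = sin(fδ)/sin δ ≈ 0.660.
p = a·p₁ + b·p₂ ≈ (-0.127, -0.142, 0.982); φ = arcsin(p_z) ≈ 78.99°, λ = atan2(p_y, p_x) ≈ -131.82°.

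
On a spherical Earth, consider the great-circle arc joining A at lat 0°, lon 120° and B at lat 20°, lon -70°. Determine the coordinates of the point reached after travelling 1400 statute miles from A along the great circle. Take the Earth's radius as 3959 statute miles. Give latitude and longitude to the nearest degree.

≈ lat 18°, lon 129°

Convert each endpoint to a unit vector on the sphere (x = cos φ cos λ, y = cos φ sin λ, z = sin φ).
The central angle between the endpoints is δ = arccos(p₁·p₂) ≈ 2.753 rad (157.7°). The total great-circle distance is δ·R ≈ 2.753 × 3959 ≈ 10899 mi, so the target fraction is f = 1400/10899 ≈ 0.128.
Interpolate at f ≈ 0.128 with slerp weights a = sin((1−f)δ)/sin δ ≈ 1.784, b = sin(fδ)/sin δ ≈ 0.914.
p = a·p₁ + b·p₂ ≈ (-0.598, 0.738, 0.313); φ = arcsin(p_z) ≈ 18.21°, λ = atan2(p_y, p_x) ≈ 129.03°.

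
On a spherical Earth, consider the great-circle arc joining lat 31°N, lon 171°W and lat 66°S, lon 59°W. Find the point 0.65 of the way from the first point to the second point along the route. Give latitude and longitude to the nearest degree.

From cos δ = sin φ₁ sin φ₂ + cos φ₁ cos φ₂ cos Δλ, the central angle is δ ≈ 2.216 rad (126.9°).
Interpolate at f = 0.65 with slerp weights a = sin((1−f)δ)/sin δ ≈ 0.876, b = sin(fδ)/sin δ ≈ 1.241.
p = a·p₁ + b·p₂ ≈ (-0.482, -0.550, -0.682); φ = arcsin(p_z) ≈ -43.02°, λ = atan2(p_y, p_x) ≈ -131.21°.

≈ lat 43°S, lon 131°W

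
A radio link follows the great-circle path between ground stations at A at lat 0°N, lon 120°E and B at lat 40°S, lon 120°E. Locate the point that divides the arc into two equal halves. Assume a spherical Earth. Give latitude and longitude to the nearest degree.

≈ lat 20°S, lon 120°E

Write both endpoints as unit vectors p₁, p₂ with components (cos φ cos λ, cos φ sin λ, sin φ).
The central angle between the endpoints is δ = arccos(p₁·p₂) ≈ 0.698 rad (40.0°).
Interpolate at f = 1/2 with slerp weights a = sin((1−f)δ)/sin δ ≈ 0.532, b = sin(fδ)/sin δ ≈ 0.532.
p = a·p₁ + b·p₂ ≈ (-0.470, 0.814, -0.342); φ = arcsin(p_z) ≈ -20.00°, λ = atan2(p_y, p_x) ≈ 120.00°.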